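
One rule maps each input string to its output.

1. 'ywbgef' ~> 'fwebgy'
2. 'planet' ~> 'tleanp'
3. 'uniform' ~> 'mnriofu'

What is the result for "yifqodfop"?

pioffqdoy

In each case the input is transformed by: take characters alternately from the front and the back (1st, last, 2nd, 2nd-last, ...), then move the first character to the end.
Applying both steps to "yifqodfop": "ypioffqdo", then "pioffqdoy".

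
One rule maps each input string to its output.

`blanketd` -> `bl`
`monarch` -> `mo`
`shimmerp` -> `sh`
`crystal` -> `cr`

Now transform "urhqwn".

Rule — keep only the first 2 characters.
"urhqwn" → "ur".

ur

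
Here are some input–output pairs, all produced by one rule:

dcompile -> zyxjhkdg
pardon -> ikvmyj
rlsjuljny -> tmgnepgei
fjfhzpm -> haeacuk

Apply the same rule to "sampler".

mnvhkgz

The rule is to move the last character to the front, then shift every letter 5 places backward in the alphabet (wrapping around).
Applying both steps to "sampler": "rsample", then "mnvhkgz".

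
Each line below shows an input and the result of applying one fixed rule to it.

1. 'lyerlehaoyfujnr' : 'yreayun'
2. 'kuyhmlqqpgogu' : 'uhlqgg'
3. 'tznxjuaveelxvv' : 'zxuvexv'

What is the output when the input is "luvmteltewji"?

The rule is to keep every other character starting from the second (positions 2nd, 4th, 6th, ...).
For "luvmteltewji" the result is "umetwi".

umetwi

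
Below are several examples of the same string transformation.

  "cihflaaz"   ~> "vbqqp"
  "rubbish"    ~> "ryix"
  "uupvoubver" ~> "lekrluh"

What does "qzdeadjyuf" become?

uqtzokv

The pattern: delete the first 3 characters, then shift every letter 10 places backward in the alphabet (wrapping around).
Applying both steps to "qzdeadjyuf": "eadjyuf", then "uqtzokv".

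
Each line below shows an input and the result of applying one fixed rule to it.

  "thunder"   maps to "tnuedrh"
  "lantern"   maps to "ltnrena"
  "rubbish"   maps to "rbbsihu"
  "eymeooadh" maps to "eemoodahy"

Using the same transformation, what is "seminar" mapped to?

simanre

The transformation: swap each adjacent pair of characters (1↔2, 3↔4, ...), then move the first character to the end.
Working it through for "seminar": intermediate "esimanr", final "simanre".
(Check on "thunder": → "htnuedr" → "tnuedrh" ✓)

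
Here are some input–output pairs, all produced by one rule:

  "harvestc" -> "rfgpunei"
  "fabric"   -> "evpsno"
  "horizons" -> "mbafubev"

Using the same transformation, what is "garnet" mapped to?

Looking at the pairs, the operation is to swap the front and back halves of the string, then shift every letter 13 places forward in the alphabet (wrapping around) — i.e. ROT13.
On "garnet": the first step gives "netgar", and the second then gives "argtne".

argtne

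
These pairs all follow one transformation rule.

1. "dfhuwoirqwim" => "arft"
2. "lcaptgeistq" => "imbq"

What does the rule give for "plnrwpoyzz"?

molw

The transformation: shift every letter 3 places backward in the alphabet (wrapping around), then keep one character in every 3, starting at position 1 (positions 1st, 4th, 7th, ...).
For "plnrwpoyzz", step one produces "mikotmlvww"; step two turns that into "molw".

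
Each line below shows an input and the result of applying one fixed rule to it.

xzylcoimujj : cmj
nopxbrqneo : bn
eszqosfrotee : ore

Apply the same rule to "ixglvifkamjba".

vkj

In each case the input is transformed by: delete the first 3 characters, then keep one character in every 3, starting at position 2 (positions 2nd, 5th, 8th, ...).
Starting from "ixglvifkamjba": after the first operation, "lvifkamjba"; after the second, "vkj".
(Check on "nopxbrqneo": → "xbrqneo" → "bn" ✓)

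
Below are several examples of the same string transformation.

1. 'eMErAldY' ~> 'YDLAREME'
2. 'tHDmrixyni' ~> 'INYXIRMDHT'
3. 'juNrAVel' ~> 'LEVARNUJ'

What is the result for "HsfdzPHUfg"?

GFUHPZDFSH

The transformation: reverse the string, then convert every letter to uppercase.
Working it through for "HsfdzPHUfg": intermediate "gfUHPzdfsH", final "GFUHPZDFSH".
(Check on "eMErAldY": → "YdlArEMe" → "YDLAREME" ✓)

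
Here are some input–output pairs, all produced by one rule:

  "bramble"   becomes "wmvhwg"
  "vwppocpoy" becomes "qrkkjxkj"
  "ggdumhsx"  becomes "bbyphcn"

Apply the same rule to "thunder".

ocpiyz

Each output is the input with this applied: delete the last character, then shift every letter 5 places backward in the alphabet (wrapping around).
On "thunder": the first step gives "thunde", and the second then gives "ocpiyz".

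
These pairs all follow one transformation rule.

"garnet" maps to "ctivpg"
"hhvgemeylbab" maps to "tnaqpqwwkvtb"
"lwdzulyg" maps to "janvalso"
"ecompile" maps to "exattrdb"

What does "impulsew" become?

ahtlxbej

In each case the input is transformed by: shift every letter 11 places backward in the alphabet (wrapping around), then swap the front and back halves of the string.
"impulsew" → "xbejahtl" → "ahtlxbej".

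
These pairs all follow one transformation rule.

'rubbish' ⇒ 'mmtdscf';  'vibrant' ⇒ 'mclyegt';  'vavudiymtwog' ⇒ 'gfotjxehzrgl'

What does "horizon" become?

ctkzysz

The pattern: shift every letter 11 places forward in the alphabet (wrapping around), then move the first 2 characters to the end (rotate left by 2).
"horizon" → "szctkzy" → "ctkzysz".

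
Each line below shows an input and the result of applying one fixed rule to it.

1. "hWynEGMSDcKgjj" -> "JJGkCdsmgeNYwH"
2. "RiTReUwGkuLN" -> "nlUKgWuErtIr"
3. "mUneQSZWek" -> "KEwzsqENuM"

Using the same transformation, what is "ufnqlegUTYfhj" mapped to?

Rule — flip the case of every letter, then reverse the string.
For "ufnqlegUTYfhj", step one produces "UFNQLEGutyFHJ"; step two turns that into "JHFytuGELQNFU".

JHFytuGELQNFU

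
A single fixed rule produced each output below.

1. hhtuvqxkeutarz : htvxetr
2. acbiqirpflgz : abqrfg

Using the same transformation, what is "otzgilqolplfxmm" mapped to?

oziqllxm

Rule — keep every other character starting from the first (positions 1st, 3rd, 5th, ...).
On "otzgilqolplfxmm" that produces "oziqllxm".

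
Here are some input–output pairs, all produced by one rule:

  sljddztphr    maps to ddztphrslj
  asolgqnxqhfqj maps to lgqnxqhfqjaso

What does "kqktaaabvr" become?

taaabvrkqk

Each output is the input with this applied: move the first 3 characters to the end (rotate left by 3).
Applying that to "kqktaaabvr" gives "taaabvrkqk".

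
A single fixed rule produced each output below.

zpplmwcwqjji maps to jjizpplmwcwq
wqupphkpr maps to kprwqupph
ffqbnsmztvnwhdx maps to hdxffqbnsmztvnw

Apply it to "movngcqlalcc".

lccmovngcqla

Looking at the pairs, the operation is to move the last 3 characters to the front (rotate right by 3).
So "movngcqlalcc" becomes "lccmovngcqla".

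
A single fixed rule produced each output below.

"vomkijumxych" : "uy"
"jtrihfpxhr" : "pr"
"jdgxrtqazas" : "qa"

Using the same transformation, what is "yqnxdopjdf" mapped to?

What's happening: keep one character in every 3, starting at position 1 (positions 1st, 4th, 7th, ...), then delete the first 2 characters.
Starting from "yqnxdopjdf": after the first operation, "yxpf"; after the second, "pf".

pf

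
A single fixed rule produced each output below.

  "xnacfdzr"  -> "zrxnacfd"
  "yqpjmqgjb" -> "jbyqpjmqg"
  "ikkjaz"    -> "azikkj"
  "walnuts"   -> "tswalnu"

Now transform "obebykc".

kcobeby

The transformation: move the last 2 characters to the front (rotate right by 2).
Doing the same to "obebykc": "kcobeby".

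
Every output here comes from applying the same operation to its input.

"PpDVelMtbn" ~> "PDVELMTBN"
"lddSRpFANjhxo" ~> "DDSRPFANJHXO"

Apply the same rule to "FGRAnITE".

Rule — delete the first character, then convert every letter to uppercase.
On "FGRAnITE": the first step gives "GRAnITE", and the second then gives "GRANITE".

GRANITE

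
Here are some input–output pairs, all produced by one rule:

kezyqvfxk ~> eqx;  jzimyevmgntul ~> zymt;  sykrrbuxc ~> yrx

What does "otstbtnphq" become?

The pattern: keep one character in every 3, starting at position 2 (positions 2nd, 5th, 8th, ...).
Applying that to "otstbtnphq" gives "tbp".

tbp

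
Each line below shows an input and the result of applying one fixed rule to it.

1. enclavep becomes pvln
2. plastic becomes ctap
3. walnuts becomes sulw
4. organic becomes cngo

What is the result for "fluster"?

The pattern: reverse the string, then keep every other character starting from the first (positions 1st, 3rd, 5th, ...).
Starting from "fluster": after the first operation, "retsulf"; after the second, "rtuf".

rtuf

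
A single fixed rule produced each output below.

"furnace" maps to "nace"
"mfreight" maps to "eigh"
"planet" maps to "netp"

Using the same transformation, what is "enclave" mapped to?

lave

In each case the input is transformed by: move the first 3 characters to the end (rotate left by 3), then keep only the first 4 characters.
For "enclave", step one produces "laveenc"; step two turns that into "lave".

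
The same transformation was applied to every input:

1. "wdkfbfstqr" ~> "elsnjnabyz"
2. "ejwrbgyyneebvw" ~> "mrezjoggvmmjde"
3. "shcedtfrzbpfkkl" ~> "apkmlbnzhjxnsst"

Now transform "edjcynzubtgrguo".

mlrkgvhcjbozocw

The rule is to shift every letter 8 places forward in the alphabet (wrapping around).
So "edjcynzubtgrguo" becomes "mlrkgvhcjbozocw".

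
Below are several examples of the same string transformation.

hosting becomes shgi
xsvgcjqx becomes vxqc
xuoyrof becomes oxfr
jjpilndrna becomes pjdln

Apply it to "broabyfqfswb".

The transformation: keep every other character starting from the first (positions 1st, 3rd, 5th, ...), then swap each adjacent pair of characters (1↔2, 3↔4, ...).
On "broabyfqfswb": the first step gives "bobffw", and the second then gives "obfbwf".

obfbwf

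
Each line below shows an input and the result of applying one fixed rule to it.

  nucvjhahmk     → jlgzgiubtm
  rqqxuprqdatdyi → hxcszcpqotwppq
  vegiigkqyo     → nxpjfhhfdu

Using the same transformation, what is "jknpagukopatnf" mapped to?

emszonjtfzomji

The transformation: shift every letter 1 place backward in the alphabet (wrapping around), then reverse the string.
On "jknpagukopatnf" that produces "emszonjtfzomji".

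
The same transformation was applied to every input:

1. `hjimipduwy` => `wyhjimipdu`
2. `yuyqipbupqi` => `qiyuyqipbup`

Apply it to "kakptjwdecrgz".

gzkakptjwdecr

The pattern: move the last 2 characters to the front (rotate right by 2).
Applying that to "kakptjwdecrgz" gives "gzkakptjwdecr".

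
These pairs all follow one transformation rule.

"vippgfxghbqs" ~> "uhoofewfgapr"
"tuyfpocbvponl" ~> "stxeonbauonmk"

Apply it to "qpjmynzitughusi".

poilxmyhstfgtrh

The rule is to shift every letter 1 place backward in the alphabet (wrapping around).
Applying that to "qpjmynzitughusi" gives "poilxmyhstfgtrh".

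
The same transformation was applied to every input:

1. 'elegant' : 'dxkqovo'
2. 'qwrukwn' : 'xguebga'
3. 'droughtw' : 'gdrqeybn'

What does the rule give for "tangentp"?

zdxoqxkd

The pattern: shift every letter 10 places forward in the alphabet (wrapping around), then reverse the string.
Working it through for "tangentp": intermediate "dkxqoxdz", final "zdxoqxkd".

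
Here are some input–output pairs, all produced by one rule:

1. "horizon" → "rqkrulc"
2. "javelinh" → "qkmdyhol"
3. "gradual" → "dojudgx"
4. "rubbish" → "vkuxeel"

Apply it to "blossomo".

preorvvr

Each output is the input with this applied: shift every letter 3 places forward in the alphabet (wrapping around), then move the last 2 characters to the front (rotate right by 2).
On "blossomo": the first step gives "eorvvrpr", and the second then gives "preorvvr".
(Check on "rubbish": → "uxeelvk" → "vkuxeel" ✓)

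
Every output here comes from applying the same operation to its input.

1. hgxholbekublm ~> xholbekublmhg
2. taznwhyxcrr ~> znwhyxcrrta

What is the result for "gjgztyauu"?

gztyauugj

Rule — move the first 2 characters to the end (rotate left by 2).
For "gjgztyauu" the result is "gztyauugj".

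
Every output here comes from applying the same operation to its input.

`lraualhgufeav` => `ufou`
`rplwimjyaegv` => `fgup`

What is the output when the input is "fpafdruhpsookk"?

In each case the input is transformed by: shift every letter 6 places backward in the alphabet (wrapping around), then keep one character in every 3, starting at position 3 (positions 3rd, 6th, 9th, ...).
Working it through for "fpafdruhpsookk": intermediate "zjuzxlobjmiiee", final "ulji".
(Check on "rplwimjyaegv": → "ljfqcgdsuyap" → "fgup" ✓)

ulji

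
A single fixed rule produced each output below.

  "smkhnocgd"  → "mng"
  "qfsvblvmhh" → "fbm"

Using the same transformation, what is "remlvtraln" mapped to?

Looking at the pairs, the operation is to keep one character in every 3, starting at position 2 (positions 2nd, 5th, 8th, ...).
On "remlvtraln" that produces "eva".

eva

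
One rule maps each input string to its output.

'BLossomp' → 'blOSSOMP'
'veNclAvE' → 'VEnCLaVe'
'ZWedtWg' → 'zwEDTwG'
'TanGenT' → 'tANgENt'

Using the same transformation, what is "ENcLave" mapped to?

enClAVE

Rule — flip the case of every letter.
"ENcLave" → "enClAVE".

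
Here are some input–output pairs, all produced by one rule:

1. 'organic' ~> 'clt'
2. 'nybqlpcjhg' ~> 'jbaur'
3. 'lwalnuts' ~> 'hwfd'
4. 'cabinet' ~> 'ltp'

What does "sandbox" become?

loz

Looking at the pairs, the operation is to shift every letter 11 places forward in the alphabet (wrapping around), then keep every other character starting from the second (positions 2nd, 4th, 6th, ...).
"sandbox" → "dlyomzi" → "loz".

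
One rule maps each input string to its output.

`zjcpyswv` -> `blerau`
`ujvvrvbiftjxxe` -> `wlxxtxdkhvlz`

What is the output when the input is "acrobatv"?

Looking at the pairs, the operation is to shift every letter 2 places forward in the alphabet (wrapping around), then delete the last 2 characters.
Starting from "acrobatv": after the first operation, "cetqdcvx"; after the second, "cetqdc".

cetqdc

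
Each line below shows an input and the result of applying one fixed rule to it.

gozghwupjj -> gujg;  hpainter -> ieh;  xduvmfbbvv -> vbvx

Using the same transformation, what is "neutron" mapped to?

The pattern: keep one character in every 3, starting at position 1 (positions 1st, 4th, 7th, ...), then move the first character to the end.
For "neutron", step one produces "ntn"; step two turns that into "tnn".

tnn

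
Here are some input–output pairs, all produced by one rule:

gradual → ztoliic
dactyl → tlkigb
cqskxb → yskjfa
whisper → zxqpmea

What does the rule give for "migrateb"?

What's happening: shift every letter 8 places forward in the alphabet (wrapping around), then sort the characters into reverse alphabetical order.
Working it through for "migrateb": intermediate "uqozibmj", final "zuqomjib".

zuqomjib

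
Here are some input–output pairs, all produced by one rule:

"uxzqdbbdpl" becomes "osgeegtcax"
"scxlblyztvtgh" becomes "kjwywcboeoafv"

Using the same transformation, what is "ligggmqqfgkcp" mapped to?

Each output is the input with this applied: shift every letter 3 places forward in the alphabet (wrapping around), then reverse the string.
Working it through for "ligggmqqfgkcp": intermediate "oljjjpttijnfs", final "sfnjittpjjjlo".

sfnjittpjjjlo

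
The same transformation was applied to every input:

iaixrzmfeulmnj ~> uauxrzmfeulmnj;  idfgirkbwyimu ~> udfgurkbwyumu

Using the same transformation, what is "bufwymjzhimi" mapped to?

The transformation: replace every "i" with "u".
On "bufwymjzhimi" that produces "bufwymjzhumu".

bufwymjzhumu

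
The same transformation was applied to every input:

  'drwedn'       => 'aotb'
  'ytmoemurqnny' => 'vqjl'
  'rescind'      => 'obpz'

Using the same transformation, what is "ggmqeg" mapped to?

Rule — shift every letter 3 places backward in the alphabet (wrapping around), then keep only the first 4 characters.
Applying both steps to "ggmqeg": "ddjnbd", then "ddjn".

ddjn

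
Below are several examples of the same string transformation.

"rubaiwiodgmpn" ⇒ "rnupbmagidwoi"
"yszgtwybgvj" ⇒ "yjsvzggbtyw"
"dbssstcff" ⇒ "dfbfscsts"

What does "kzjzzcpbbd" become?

In each case the input is transformed by: take characters alternately from the front and the back (1st, last, 2nd, 2nd-last, ...).
Applying that to "kzjzzcpbbd" gives "kdzbjbzpzc".

kdzbjbzpzc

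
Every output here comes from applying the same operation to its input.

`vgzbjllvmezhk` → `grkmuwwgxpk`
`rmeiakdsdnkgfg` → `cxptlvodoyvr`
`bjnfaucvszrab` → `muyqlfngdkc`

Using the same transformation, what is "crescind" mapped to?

ncpdnt

The pattern: delete the last 2 characters, then shift every letter 11 places forward in the alphabet (wrapping around).
For "crescind", step one produces "cresci"; step two turns that into "ncpdnt".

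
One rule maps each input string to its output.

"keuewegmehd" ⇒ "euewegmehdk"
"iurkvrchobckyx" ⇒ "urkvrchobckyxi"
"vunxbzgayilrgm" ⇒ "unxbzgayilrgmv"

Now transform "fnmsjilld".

nmsjilldf

The rule is to move the first character to the end.
Doing the same to "fnmsjilld": "nmsjilldf".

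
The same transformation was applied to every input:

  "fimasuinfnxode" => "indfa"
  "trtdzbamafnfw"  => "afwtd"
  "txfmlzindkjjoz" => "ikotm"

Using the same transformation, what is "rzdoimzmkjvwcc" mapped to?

Rule — keep one character in every 3, starting at position 1 (positions 1st, 4th, 7th, ...), then move the last 3 characters to the front (rotate right by 3).
For "rzdoimzmkjvwcc" the result is "zjcro".
(Check on "fimasuinfnxode": → "faind" → "indfa" ✓)

zjcro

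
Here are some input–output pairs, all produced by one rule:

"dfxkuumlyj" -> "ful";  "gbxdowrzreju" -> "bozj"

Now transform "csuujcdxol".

sjx

The transformation: keep one character in every 3, starting at position 2 (positions 2nd, 5th, 8th, ...).
"csuujcdxol" → "sjx".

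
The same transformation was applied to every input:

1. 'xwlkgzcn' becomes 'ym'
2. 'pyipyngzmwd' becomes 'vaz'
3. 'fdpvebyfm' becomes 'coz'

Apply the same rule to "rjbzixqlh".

The rule is to keep one character in every 3, starting at position 3 (positions 3rd, 6th, 9th, ...), then shift every letter 13 places forward in the alphabet (wrapping around) — i.e. ROT13.
For "rjbzixqlh", step one produces "bxh"; step two turns that into "oku".

oku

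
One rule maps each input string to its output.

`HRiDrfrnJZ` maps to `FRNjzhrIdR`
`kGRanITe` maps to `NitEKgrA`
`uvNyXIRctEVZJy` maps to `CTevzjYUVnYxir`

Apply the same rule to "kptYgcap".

Looking at the pairs, the operation is to swap the front and back halves of the string, then flip the case of every letter.
Working it through for "kptYgcap": intermediate "gcapkptY", final "GCAPKPTy".
(Check on "kGRanITe": → "nITekGRa" → "NitEKgrA" ✓)

GCAPKPTy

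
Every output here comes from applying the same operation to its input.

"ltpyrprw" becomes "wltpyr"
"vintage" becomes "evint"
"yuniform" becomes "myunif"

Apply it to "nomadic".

cnoma

In each case the input is transformed by: move the last character to the front, then delete the last 2 characters.
"nomadic" → "cnomadi" → "cnoma".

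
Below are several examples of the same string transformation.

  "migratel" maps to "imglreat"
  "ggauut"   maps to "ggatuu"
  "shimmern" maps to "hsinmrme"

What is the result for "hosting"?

ohsgtni

The pattern: move the first character to the end, then take characters alternately from the front and the back (1st, last, 2nd, 2nd-last, ...).
Working it through for "hosting": intermediate "ostingh", final "ohsgtni".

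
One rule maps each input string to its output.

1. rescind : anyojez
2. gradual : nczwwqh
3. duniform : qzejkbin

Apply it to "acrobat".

ywknwxp

What's happening: shift every letter 4 places backward in the alphabet (wrapping around), then swap each adjacent pair of characters (1↔2, 3↔4, ...).
"acrobat" → "wynkxwp" → "ywknwxp".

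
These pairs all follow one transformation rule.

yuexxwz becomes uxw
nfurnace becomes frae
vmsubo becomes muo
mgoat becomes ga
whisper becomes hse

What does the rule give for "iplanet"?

pae

Each output is the input with this applied: keep every other character starting from the second (positions 2nd, 4th, 6th, ...).
On "iplanet" that produces "pae".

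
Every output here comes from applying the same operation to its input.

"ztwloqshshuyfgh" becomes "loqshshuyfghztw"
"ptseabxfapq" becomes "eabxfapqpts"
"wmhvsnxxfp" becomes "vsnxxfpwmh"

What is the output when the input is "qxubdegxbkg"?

The pattern: move the first 3 characters to the end (rotate left by 3).
Doing the same to "qxubdegxbkg": "bdegxbkgqxu".

bdegxbkgqxu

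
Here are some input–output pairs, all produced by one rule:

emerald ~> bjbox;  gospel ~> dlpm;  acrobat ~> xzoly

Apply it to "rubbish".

Rule — shift every letter 3 places backward in the alphabet (wrapping around), then delete the last 2 characters.
Applying both steps to "rubbish": "oryyfpe", then "oryyf".

oryyf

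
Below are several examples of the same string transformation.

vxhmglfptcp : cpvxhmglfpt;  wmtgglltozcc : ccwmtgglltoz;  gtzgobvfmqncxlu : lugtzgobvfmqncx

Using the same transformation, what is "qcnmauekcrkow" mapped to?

owqcnmauekcrk

Looking at the pairs, the operation is to move the last 2 characters to the front (rotate right by 2).
So "qcnmauekcrkow" becomes "owqcnmauekcrk".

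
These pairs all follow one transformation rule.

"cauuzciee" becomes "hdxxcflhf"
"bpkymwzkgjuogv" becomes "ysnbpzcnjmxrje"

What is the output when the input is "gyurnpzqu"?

Each output is the input with this applied: shift every letter 3 places forward in the alphabet (wrapping around), then swap the first and last characters.
Applying both steps to "gyurnpzqu": "jbxuqsctx", then "xbxuqsctj".

xbxuqsctj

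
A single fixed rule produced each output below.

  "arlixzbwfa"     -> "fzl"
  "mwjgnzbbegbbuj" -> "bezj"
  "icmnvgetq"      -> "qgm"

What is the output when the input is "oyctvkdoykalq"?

lykc

The rule is to keep one character in every 3, starting at position 3 (positions 3rd, 6th, 9th, ...), then reverse the string.
Applying both steps to "oyctvkdoykalq": "ckyl", then "lykc".
(Check on "mwjgnzbbegbbuj": → "jzeb" → "bezj" ✓)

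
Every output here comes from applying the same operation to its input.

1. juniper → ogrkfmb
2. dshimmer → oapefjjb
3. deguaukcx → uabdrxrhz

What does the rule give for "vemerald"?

Looking at the pairs, the operation is to move the last character to the front, then shift every letter 3 places backward in the alphabet (wrapping around).
Starting from "vemerald": after the first operation, "dvemeral"; after the second, "asbjboxi".
(Check on "deguaukcx": → "xdeguaukc" → "uabdrxrhz" ✓)

asbjboxi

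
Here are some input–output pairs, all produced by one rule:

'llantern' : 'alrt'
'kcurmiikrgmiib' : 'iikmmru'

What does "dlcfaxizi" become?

Looking at the pairs, the operation is to keep every other character starting from the first (positions 1st, 3rd, 5th, ...), then sort the characters into alphabetical order.
Working it through for "dlcfaxizi": intermediate "dcaii", final "acdii".

acdii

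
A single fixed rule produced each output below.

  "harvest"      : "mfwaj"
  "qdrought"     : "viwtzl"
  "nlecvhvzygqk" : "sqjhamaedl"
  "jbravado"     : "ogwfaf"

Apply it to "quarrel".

The pattern: shift every letter 5 places forward in the alphabet (wrapping around), then delete the last 2 characters.
Working it through for "quarrel": intermediate "vzfwwjq", final "vzfww".

vzfww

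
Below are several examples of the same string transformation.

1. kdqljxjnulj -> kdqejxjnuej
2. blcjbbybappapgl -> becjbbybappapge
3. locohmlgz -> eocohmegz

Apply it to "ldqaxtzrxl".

Looking at the pairs, the operation is to replace every "l" with "e".
Doing the same to "ldqaxtzrxl": "edqaxtzrxe".

edqaxtzrxe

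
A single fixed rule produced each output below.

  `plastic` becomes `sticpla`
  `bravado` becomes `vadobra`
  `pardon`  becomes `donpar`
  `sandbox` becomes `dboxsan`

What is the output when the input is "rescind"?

What's happening: move the first 3 characters to the end (rotate left by 3).
"rescind" → "cindres".

cindres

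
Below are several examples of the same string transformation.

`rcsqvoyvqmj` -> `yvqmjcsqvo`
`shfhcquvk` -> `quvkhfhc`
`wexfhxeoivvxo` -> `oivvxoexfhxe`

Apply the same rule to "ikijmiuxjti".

uxjtikijmi

In each case the input is transformed by: delete the first character, then swap the front and back halves of the string.
Applying that to "ikijmiuxjti" gives "uxjtikijmi".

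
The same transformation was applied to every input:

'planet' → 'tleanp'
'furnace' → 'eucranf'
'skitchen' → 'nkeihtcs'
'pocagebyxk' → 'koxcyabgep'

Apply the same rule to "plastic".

cliatsp

The rule is to take characters alternately from the front and the back (1st, last, 2nd, 2nd-last, ...), then move the first character to the end.
"plastic" → "pcliats" → "cliatsp".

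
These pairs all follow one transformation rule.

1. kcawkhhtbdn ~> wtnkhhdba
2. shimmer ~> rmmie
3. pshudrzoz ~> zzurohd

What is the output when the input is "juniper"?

Rule — delete the first 2 characters, then sort the characters into reverse alphabetical order.
Working it through for "juniper": intermediate "niper", final "rpnie".

rpnie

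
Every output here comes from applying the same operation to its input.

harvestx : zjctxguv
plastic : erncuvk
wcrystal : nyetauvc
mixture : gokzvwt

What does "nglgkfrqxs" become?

upinimhtsz

Each output is the input with this applied: shift every letter 2 places forward in the alphabet (wrapping around), then move the last character to the front.
Applying both steps to "nglgkfrqxs": "pinimhtszu", then "upinimhtsz".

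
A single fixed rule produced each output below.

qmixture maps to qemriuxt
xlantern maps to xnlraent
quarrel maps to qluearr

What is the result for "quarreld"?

The rule is to take characters alternately from the front and the back (1st, last, 2nd, 2nd-last, ...).
Applying that to "quarreld" gives "qdulaerr".

qdulaerr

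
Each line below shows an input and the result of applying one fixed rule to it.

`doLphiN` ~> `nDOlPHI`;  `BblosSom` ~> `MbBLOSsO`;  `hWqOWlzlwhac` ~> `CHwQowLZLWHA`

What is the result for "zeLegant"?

What's happening: move the last character to the front, then flip the case of every letter.
Starting from "zeLegant": after the first operation, "tzeLegan"; after the second, "TZElEGAN".

TZElEGAN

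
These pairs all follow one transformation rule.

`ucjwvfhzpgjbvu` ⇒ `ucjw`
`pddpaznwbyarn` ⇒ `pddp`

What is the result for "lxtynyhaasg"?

lxty

What's happening: keep only the first 4 characters.
Applying that to "lxtynyhaasg" gives "lxty".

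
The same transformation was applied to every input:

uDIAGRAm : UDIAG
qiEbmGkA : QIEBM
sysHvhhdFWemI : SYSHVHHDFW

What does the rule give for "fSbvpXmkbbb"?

FSBVPXMK

The rule is to delete the last 3 characters, then convert every letter to uppercase.
Starting from "fSbvpXmkbbb": after the first operation, "fSbvpXmk"; after the second, "FSBVPXMK".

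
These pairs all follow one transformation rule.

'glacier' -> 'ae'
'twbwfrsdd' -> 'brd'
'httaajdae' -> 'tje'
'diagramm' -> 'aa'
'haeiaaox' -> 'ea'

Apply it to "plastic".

ai

What's happening: keep one character in every 3, starting at position 3 (positions 3rd, 6th, 9th, ...).
"plastic" → "ai".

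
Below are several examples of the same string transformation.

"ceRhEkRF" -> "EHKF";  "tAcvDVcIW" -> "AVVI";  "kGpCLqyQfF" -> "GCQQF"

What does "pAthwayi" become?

AHAI

Rule — keep every other character starting from the second (positions 2nd, 4th, 6th, ...), then convert every letter to uppercase.
Working it through for "pAthwayi": intermediate "Ahai", final "AHAI".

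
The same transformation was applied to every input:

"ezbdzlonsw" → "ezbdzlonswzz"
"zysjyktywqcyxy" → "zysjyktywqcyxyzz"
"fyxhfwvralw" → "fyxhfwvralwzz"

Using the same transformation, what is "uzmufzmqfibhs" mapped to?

uzmufzmqfibhszz

The pattern: append "zz".
So "uzmufzmqfibhs" becomes "uzmufzmqfibhszz".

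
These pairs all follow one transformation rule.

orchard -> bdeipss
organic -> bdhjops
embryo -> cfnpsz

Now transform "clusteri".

What's happening: shift every letter 1 place forward in the alphabet (wrapping around), then sort the characters into alphabetical order.
Applying both steps to "clusteri": "dmvtufsj", then "dfjmstuv".

dfjmstuv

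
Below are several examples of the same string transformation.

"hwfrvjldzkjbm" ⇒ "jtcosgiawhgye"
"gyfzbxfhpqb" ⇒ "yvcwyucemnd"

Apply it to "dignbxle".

bfdkyuia

The pattern: swap the first and last characters, then shift every letter 3 places backward in the alphabet (wrapping around).
For "dignbxle", step one produces "eignbxld"; step two turns that into "bfdkyuia".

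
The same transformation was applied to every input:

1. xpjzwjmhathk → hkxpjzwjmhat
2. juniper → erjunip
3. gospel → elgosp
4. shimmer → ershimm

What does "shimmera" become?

rashimme

Rule — move the last 2 characters to the front (rotate right by 2).
On "shimmera" that produces "rashimme".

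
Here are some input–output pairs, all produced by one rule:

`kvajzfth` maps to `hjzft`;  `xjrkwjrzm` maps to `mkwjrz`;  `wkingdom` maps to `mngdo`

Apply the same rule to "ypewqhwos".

swqhwo

Looking at the pairs, the operation is to delete the first 3 characters, then move the last character to the front.
Starting from "ypewqhwos": after the first operation, "wqhwos"; after the second, "swqhwo".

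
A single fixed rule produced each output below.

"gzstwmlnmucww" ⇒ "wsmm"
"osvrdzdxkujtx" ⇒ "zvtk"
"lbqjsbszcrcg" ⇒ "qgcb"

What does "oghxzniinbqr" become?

rnnh

What's happening: keep one character in every 3, starting at position 3 (positions 3rd, 6th, 9th, ...), then sort the characters into reverse alphabetical order.
Applying both steps to "oghxzniinbqr": "hnnr", then "rnnh".
(Check on "gzstwmlnmucww": → "smmw" → "wsmm" ✓)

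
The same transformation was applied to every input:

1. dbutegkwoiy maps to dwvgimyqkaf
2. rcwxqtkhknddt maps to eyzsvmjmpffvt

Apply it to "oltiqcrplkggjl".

nvksetrnmiilnq

What's happening: shift every letter 2 places forward in the alphabet (wrapping around), then move the first character to the end.
On "oltiqcrplkggjl": the first step gives "qnvksetrnmiiln", and the second then gives "nvksetrnmiilnq".
(Check on "dbutegkwoiy": → "fdwvgimyqka" → "dwvgimyqkaf" ✓)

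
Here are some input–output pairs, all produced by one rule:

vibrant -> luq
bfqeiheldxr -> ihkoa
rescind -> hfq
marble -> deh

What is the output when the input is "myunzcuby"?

The rule is to keep every other character starting from the second (positions 2nd, 4th, 6th, ...), then shift every letter 3 places forward in the alphabet (wrapping around).
Starting from "myunzcuby": after the first operation, "yncb"; after the second, "bqfe".

bqfe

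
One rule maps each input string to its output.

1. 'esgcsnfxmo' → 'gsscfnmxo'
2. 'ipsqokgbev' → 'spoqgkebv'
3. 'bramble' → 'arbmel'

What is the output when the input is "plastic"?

What's happening: delete the first character, then swap each adjacent pair of characters (1↔2, 3↔4, ...).
Starting from "plastic": after the first operation, "lastic"; after the second, "altsci".

altsci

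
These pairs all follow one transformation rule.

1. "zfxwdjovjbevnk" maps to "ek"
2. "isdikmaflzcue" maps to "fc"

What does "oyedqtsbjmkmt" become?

bk

In each case the input is transformed by: keep one character in every 3, starting at position 2 (positions 2nd, 5th, 8th, ...), then keep only the last 2 characters.
"oyedqtsbjmkmt" → "bk".
(Check on "zfxwdjovjbevnk": → "fdvek" → "ek" ✓)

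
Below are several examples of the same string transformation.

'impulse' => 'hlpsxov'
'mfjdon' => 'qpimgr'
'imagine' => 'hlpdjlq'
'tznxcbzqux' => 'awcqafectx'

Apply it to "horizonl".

okrulcrq

In each case the input is transformed by: shift every letter 3 places forward in the alphabet (wrapping around), then move the last character to the front.
Starting from "horizonl": after the first operation, "krulcrqo"; after the second, "okrulcrq".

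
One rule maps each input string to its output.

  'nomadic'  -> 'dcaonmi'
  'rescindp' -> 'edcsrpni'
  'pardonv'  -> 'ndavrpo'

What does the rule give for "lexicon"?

The rule is to sort the characters into reverse alphabetical order, then move the last 3 characters to the front (rotate right by 3).
For "lexicon", step one produces "xonliec"; step two turns that into "iecxonl".
(Check on "pardonv": → "vrponda" → "ndavrpo" ✓)

iecxonl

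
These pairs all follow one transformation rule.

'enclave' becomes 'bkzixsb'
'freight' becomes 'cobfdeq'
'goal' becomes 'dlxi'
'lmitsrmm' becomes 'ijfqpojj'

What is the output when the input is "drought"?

aolrdeq

The pattern: shift every letter 3 places backward in the alphabet (wrapping around).
"drought" → "aolrdeq".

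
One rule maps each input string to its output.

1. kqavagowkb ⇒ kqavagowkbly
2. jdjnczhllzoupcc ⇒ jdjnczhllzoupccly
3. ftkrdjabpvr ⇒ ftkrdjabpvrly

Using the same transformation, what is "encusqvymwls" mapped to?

Each output is the input with this applied: append "ly".
"encusqvymwls" → "encusqvymwlsly".

encusqvymwlsly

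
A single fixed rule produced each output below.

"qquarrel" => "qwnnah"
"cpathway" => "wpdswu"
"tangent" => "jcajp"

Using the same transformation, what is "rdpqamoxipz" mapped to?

The rule is to shift every letter 4 places backward in the alphabet (wrapping around), then delete the first 2 characters.
On "rdpqamoxipz": the first step gives "nzlmwiktelv", and the second then gives "lmwiktelv".

lmwiktelv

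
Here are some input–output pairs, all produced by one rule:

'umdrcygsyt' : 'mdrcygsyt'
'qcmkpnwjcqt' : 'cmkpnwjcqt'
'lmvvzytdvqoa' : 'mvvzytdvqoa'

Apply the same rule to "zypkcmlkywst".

ypkcmlkywst

Rule — delete the first character.
Applying that to "zypkcmlkywst" gives "ypkcmlkywst".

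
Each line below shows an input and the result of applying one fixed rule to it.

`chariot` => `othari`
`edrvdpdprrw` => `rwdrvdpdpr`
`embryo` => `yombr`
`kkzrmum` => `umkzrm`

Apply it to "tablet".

etabl

Rule — delete the first character, then move the last 2 characters to the front (rotate right by 2).
"tablet" → "ablet" → "etabl".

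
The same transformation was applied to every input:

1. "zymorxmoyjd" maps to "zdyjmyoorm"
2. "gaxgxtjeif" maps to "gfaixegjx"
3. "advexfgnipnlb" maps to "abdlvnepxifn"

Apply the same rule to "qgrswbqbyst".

What's happening: take characters alternately from the front and the back (1st, last, 2nd, 2nd-last, ...), then delete the last character.
"qgrswbqbyst" → "qtgsrysbwqb" → "qtgsrysbwq".

qtgsrysbwq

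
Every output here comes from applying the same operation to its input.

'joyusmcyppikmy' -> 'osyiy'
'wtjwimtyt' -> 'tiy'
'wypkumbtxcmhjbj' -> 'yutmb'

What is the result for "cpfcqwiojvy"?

The pattern: keep one character in every 3, starting at position 2 (positions 2nd, 5th, 8th, ...).
So "cpfcqwiojvy" becomes "pqoy".

pqoy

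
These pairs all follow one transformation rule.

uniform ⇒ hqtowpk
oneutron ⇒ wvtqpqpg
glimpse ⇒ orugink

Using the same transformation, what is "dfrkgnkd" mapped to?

Each output is the input with this applied: move the first 3 characters to the end (rotate left by 3), then shift every letter 2 places forward in the alphabet (wrapping around).
Working it through for "dfrkgnkd": intermediate "kgnkddfr", final "mipmffht".

mipmffht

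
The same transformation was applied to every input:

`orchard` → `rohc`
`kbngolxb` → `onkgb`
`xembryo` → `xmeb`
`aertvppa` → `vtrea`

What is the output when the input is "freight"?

rife

In each case the input is transformed by: delete the last 3 characters, then sort the characters into reverse alphabetical order.
Starting from "freight": after the first operation, "frei"; after the second, "rife".
(Check on "aertvppa": → "aertv" → "vtrea" ✓)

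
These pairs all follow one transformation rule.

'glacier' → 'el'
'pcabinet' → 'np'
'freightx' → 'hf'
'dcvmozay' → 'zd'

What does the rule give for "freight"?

In each case the input is transformed by: move the first 3 characters to the end (rotate left by 3), then keep one character in every 3, starting at position 3 (positions 3rd, 6th, 9th, ...).
"freight" → "hr".

hr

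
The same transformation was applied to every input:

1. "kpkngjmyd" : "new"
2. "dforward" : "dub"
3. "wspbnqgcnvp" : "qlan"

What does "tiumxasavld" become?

The pattern: shift every letter 2 places backward in the alphabet (wrapping around), then keep one character in every 3, starting at position 2 (positions 2nd, 5th, 8th, ...).
For "tiumxasavld", step one produces "rgskvyqytjb"; step two turns that into "gvyb".

gvyb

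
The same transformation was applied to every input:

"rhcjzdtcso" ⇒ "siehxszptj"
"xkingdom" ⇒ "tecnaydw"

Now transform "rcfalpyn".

Rule — shift every letter 10 places backward in the alphabet (wrapping around), then move the last 3 characters to the front (rotate right by 3).
Starting from "rcfalpyn": after the first operation, "hsvqbfod"; after the second, "fodhsvqb".

fodhsvqb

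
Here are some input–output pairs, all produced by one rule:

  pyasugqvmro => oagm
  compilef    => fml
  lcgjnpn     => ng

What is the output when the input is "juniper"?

rn

The rule is to move the last 2 characters to the front (rotate right by 2), then keep one character in every 3, starting at position 2 (positions 2nd, 5th, 8th, ...).
Working it through for "juniper": intermediate "erjunip", final "rn".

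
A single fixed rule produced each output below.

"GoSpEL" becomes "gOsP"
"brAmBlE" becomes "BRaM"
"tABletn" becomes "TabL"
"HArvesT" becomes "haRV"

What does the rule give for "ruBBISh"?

RUbb

Rule — flip the case of every letter, then keep only the first 4 characters.
On "ruBBISh": the first step gives "RUbbisH", and the second then gives "RUbb".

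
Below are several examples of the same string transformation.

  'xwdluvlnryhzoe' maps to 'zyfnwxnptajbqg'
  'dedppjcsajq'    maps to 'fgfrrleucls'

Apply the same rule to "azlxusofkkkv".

cbnzwuqhmmmx

Rule — shift every letter 2 places forward in the alphabet (wrapping around).
For "azlxusofkkkv" the result is "cbnzwuqhmmmx".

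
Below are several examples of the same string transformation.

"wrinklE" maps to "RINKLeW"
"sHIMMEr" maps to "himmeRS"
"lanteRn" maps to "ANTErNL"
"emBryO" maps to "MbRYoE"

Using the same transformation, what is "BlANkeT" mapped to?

The rule is to move the first character to the end, then flip the case of every letter.
"BlANkeT" → "lANkeTB" → "LanKEtb".
(Check on "wrinklE": → "rinklEw" → "RINKLeW" ✓)

LanKEtb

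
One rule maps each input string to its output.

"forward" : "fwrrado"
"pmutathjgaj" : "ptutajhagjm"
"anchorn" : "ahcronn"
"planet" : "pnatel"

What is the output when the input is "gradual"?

gdaaulr

Looking at the pairs, the operation is to swap each adjacent pair of characters (1↔2, 3↔4, ...), then move the first character to the end.
"gradual" → "rgdaaul" → "gdaaulr".
(Check on "anchorn": → "nahcron" → "ahcronn" ✓)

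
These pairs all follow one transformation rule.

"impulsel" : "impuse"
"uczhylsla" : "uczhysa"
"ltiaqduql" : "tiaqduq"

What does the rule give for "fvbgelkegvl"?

fvbgekegv

Looking at the pairs, the operation is to remove every "l".
"fvbgelkegvl" → "fvbgekegv".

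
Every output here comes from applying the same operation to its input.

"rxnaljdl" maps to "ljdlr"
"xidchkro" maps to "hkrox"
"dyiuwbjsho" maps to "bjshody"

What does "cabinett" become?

nettc

In each case the input is transformed by: swap the front and back halves of the string, then delete the last 3 characters.
"cabinett" → "nettc".
(Check on "dyiuwbjsho": → "bjshodyiuw" → "bjshody" ✓)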